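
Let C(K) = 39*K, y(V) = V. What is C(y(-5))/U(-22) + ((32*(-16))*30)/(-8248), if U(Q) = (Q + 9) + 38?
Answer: -30609/5155 ≈ -5.9377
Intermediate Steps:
U(Q) = 47 + Q (U(Q) = (9 + Q) + 38 = 47 + Q)
C(y(-5))/U(-22) + ((32*(-16))*30)/(-8248) = (39*(-5))/(47 - 22) + ((32*(-16))*30)/(-8248) = -195/25 - 512*30*(-1/8248) = -195*1/25 - 15360*(-1/8248) = -39/5 + 1920/1031 = -30609/5155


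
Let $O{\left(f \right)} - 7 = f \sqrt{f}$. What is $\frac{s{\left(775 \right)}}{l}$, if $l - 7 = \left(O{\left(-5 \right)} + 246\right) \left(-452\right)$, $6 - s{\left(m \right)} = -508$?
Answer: $- \frac{58775386}{13101231801} - \frac{1161640 i \sqrt{5}}{13101231801} \approx -0.0044862 - 0.00019826 i$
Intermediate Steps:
$s{\left(m \right)} = 514$ ($s{\left(m \right)} = 6 - -508 = 6 + 508 = 514$)
$O{\left(f \right)} = 7 + f^{\frac{3}{2}}$ ($O{\left(f \right)} = 7 + f \sqrt{f} = 7 + f^{\frac{3}{2}}$)
$l = -114349 + 2260 i \sqrt{5}$ ($l = 7 + \left(\left(7 + \left(-5\right)^{\frac{3}{2}}\right) + 246\right) \left(-452\right) = 7 + \left(\left(7 - 5 i \sqrt{5}\right) + 246\right) \left(-452\right) = 7 + \left(253 - 5 i \sqrt{5}\right) \left(-452\right) = 7 - \left(114356 - 2260 i \sqrt{5}\right) = -114349 + 2260 i \sqrt{5} \approx -1.1435 \cdot 10^{5} + 5053.5 i$)
$\frac{s{\left(775 \right)}}{l} = \frac{514}{-114349 + 2260 i \sqrt{5}}$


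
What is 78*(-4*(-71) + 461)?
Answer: 58110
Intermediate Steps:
78*(-4*(-71) + 461) = 78*(284 + 461) = 78*745 = 58110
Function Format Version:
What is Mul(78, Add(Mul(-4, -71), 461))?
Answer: 58110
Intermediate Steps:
Mul(78, Add(Mul(-4, -71), 461)) = Mul(78, Add(284, 461)) = Mul(78, 745) = 58110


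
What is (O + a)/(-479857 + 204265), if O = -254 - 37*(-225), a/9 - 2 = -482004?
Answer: 4329947/275592 ≈ 15.711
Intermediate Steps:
a = -4338018 (a = 18 + 9*(-482004) = 18 - 4338036 = -4338018)
O = 8071 (O = -254 + 8325 = 8071)
(O + a)/(-479857 + 204265) = (8071 - 4338018)/(-479857 + 204265) = -4329947/(-275592) = -4329947*(-1/275592) = 4329947/275592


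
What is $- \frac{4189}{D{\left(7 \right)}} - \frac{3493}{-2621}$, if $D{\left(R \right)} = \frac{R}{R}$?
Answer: $- \frac{10975876}{2621} \approx -4187.7$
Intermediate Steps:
$D{\left(R \right)} = 1$
$- \frac{4189}{D{\left(7 \right)}} - \frac{3493}{-2621} = - \frac{4189}{1} - \frac{3493}{-2621} = \left(-4189\right) 1 - - \frac{3493}{2621} = -4189 + \frac{3493}{2621} = - \frac{10975876}{2621}$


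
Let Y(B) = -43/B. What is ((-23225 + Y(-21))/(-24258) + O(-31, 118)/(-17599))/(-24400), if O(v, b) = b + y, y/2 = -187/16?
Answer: -2626003643/67308318806400 ≈ -3.9015e-5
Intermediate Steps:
y = -187/8 (y = 2*(-187/16) = -187/8 ≈ -23.375)
O(v, b) = -187/8 + b (O(v, b) = b - 187/8 = -187/8 + b)
((-23225 + Y(-21))/(-24258) + O(-31, 118)/(-17599))/(-24400) = ((-23225 - 43/(-21))/(-24258) + (-187/8 + 118)/(-17599))/(-24400) = ((-23225 - 43*(-1/21))*(-1/24258) + (757/8)*(-1/17599))*(-1/24400) = ((-23225 + 43/21)*(-1/24258) - 757/140792)*(-1/24400) = (-487682/21*(-1/24258) - 757/140792)*(-1/24400) = (18757/19593 - 757/140792)*(-1/24400) = (2626003643/2758537656)*(-1/24400) = -2626003643/67308318806400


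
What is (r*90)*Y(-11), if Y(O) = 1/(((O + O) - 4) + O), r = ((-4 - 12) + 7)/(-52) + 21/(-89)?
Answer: 13095/85618 ≈ 0.15295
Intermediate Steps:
r = -291/4628 (r = (-16 + 7)*(-1/52) + 21*(-1/89) = -9*(-1/52) - 21/89 = 9/52 - 21/89 = -291/4628 ≈ -0.062878)
Y(O) = 1/(-4 + 3*O) (Y(O) = 1/((2*O - 4) + O) = 1/((-4 + 2*O) + O) = 1/(-4 + 3*O))
(r*90)*Y(-11) = (-291/4628*90)/(-4 + 3*(-11)) = -13095/(2314*(-4 - 33)) = -13095/2314/(-37) = -13095/2314*(-1/37) = 13095/85618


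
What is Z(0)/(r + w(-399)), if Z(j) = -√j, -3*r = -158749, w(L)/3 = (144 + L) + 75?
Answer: 0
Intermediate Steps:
w(L) = 657 + 3*L (w(L) = 3*((144 + L) + 75) = 3*(219 + L) = 657 + 3*L)
r = 158749/3 (r = -⅓*(-158749) = 158749/3 ≈ 52916.)
Z(0)/(r + w(-399)) = (-√0)/(158749/3 + (657 + 3*(-399))) = (-1*0)/(158749/3 + (657 - 1197)) = 0/(158749/3 - 540) = 0/(157129/3) = (3/157129)*0 = 0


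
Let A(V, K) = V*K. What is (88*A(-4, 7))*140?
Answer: -344960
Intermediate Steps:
A(V, K) = K*V
(88*A(-4, 7))*140 = (88*(7*(-4)))*140 = (88*(-28))*140 = -2464*140 = -344960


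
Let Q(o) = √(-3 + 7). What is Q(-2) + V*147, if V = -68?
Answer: -9994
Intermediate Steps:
Q(o) = 2 (Q(o) = √4 = 2)
Q(-2) + V*147 = 2 - 68*147 = 2 - 9996 = -9994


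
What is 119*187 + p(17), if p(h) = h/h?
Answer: 22254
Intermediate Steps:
p(h) = 1
119*187 + p(17) = 119*187 + 1 = 22253 + 1 = 22254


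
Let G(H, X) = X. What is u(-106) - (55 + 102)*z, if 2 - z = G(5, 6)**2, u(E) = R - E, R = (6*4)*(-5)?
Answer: 5324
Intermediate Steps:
R = -120 (R = 24*(-5) = -120)
u(E) = -120 - E
z = -34 (z = 2 - 1*6**2 = 2 - 1*36 = 2 - 36 = -34)
u(-106) - (55 + 102)*z = (-120 - 1*(-106)) - (55 + 102)*(-34) = (-120 + 106) - 157*(-34) = -14 - 1*(-5338) = -14 + 5338 = 5324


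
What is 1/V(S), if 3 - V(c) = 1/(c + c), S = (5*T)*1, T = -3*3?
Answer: 90/271 ≈ 0.33210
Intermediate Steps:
T = -9
S = -45 (S = (5*(-9))*1 = -45*1 = -45)
V(c) = 3 - 1/(2*c) (V(c) = 3 - 1/(c + c) = 3 - 1/(2*c))
1/V(S) = 1/(3 - ½/(-45)) = 1/(3 - ½*(-1/45)) = 1/(3 + 1/90) = 1/(271/90) = 90/271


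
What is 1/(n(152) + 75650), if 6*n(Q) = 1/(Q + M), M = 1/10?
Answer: 4563/345190955 ≈ 1.3219e-5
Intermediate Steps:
M = 1/10 ≈ 0.10000
n(Q) = 1/(6*(1/10 + Q)) (n(Q) = 1/(6*(Q + 1/10)) = 1/(6*(1/10 + Q)))
1/(n(152) + 75650) = 1/(5/(3*(1 + 10*152)) + 75650) = 1/(5/(3*(1 + 1520)) + 75650) = 1/((5/3)/1521 + 75650) = 1/((5/3)*(1/1521) + 75650) = 1/(5/4563 + 75650) = 1/(345190955/4563) = 4563/345190955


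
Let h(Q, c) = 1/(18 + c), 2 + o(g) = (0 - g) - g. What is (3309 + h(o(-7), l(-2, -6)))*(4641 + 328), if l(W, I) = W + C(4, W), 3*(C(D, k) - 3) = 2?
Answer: 970117746/59 ≈ 1.6443e+7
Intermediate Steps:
C(D, k) = 11/3 (C(D, k) = 3 + (⅓)*2 = 3 + ⅔ = 11/3)
o(g) = -2 - 2*g (o(g) = -2 + ((0 - g) - g) = -2 + (-g - g) = -2 - 2*g)
l(W, I) = 11/3 + W (l(W, I) = W + 11/3 = 11/3 + W)
(3309 + h(o(-7), l(-2, -6)))*(4641 + 328) = (3309 + 1/(18 + (11/3 - 2)))*(4641 + 328) = (3309 + 1/(18 + 5/3))*4969 = (3309 + 1/(59/3))*4969 = (3309 + 3/59)*4969 = (195234/59)*4969 = 970117746/59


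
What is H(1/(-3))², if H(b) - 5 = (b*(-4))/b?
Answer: 1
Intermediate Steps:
H(b) = 1 (H(b) = 5 + (b*(-4))/b = 5 + (-4*b)/b = 5 - 4 = 1)
H(1/(-3))² = 1² = 1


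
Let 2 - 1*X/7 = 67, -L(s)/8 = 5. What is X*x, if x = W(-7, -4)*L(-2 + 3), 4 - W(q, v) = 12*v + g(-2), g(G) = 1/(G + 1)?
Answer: 964600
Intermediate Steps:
L(s) = -40 (L(s) = -8*5 = -40)
X = -455 (X = 14 - 7*67 = 14 - 469 = -455)
g(G) = 1/(1 + G)
W(q, v) = 5 - 12*v (W(q, v) = 4 - (12*v + 1/(1 - 2)) = 4 - (12*v + 1/(-1)) = 4 - (12*v - 1) = 4 - (-1 + 12*v) = 4 + (1 - 12*v) = 5 - 12*v)
x = -2120 (x = (5 - 12*(-4))*(-40) = (5 + 48)*(-40) = 53*(-40) = -2120)
X*x = -455*(-2120) = 964600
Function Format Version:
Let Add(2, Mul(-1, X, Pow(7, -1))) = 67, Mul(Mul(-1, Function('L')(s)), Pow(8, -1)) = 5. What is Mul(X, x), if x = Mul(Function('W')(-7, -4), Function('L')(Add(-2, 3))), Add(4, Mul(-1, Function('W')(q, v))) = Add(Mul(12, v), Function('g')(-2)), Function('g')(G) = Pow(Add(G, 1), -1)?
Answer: 964600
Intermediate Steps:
Function('L')(s) = -40 (Function('L')(s) = Mul(-8, 5) = -40)
X = -455 (X = Add(14, Mul(-7, 67)) = Add(14, -469) = -455)
Function('g')(G) = Pow(Add(1, G), -1)
Function('W')(q, v) = Add(5, Mul(-12, v)) (Function('W')(q, v) = Add(4, Mul(-1, Add(Mul(12, v), Pow(Add(1, -2), -1)))) = Add(4, Mul(-1, Add(Mul(12, v), Pow(-1, -1)))) = Add(4, Mul(-1, Add(Mul(12, v), -1))) = Add(4, Mul(-1, Add(-1, Mul(12, v)))) = Add(4, Add(1, Mul(-12, v))) = Add(5, Mul(-12, v)))
x = -2120 (x = Mul(Add(5, Mul(-12, -4)), -40) = Mul(Add(5, 48), -40) = Mul(53, -40) = -2120)
Mul(X, x) = Mul(-455, -2120) = 964600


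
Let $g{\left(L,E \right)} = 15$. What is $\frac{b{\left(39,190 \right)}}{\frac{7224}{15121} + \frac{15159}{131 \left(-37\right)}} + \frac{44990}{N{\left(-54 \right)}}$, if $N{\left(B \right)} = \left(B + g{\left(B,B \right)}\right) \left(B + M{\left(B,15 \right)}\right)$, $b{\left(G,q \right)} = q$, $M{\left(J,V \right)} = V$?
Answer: $- \frac{1382582875360}{32820562359} \approx -42.125$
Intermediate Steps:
$N{\left(B \right)} = \left(15 + B\right)^{2}$ ($N{\left(B \right)} = \left(B + 15\right) \left(B + 15\right) = \left(15 + B\right) \left(15 + B\right) = \left(15 + B\right)^{2}$)
$\frac{b{\left(39,190 \right)}}{\frac{7224}{15121} + \frac{15159}{131 \left(-37\right)}} + \frac{44990}{N{\left(-54 \right)}} = \frac{190}{\frac{7224}{15121} + \frac{15159}{131 \left(-37\right)}} + \frac{44990}{225 + \left(-54\right)^{2} + 30 \left(-54\right)} = \frac{190}{7224 \cdot \frac{1}{15121} + \frac{15159}{-4847}} + \frac{44990}{225 + 2916 - 1620} = \frac{190}{\frac{7224}{15121} + 15159 \left(- \frac{1}{4847}\right)} + \frac{44990}{1521} = \frac{190}{\frac{7224}{15121} - \frac{15159}{4847}} + 44990 \cdot \frac{1}{1521} = \frac{190}{- \frac{194204511}{73291487}} + \frac{44990}{1521} = 190 \left(- \frac{73291487}{194204511}\right) + \frac{44990}{1521} = - \frac{13925382530}{194204511} + \frac{44990}{1521} = - \frac{1382582875360}{32820562359}$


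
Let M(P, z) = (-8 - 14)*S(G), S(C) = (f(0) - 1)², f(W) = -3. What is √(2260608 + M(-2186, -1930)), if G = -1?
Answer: 4*√141266 ≈ 1503.4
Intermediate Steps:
S(C) = 16 (S(C) = (-3 - 1)² = (-4)² = 16)
M(P, z) = -352 (M(P, z) = (-8 - 14)*16 = -22*16 = -352)
√(2260608 + M(-2186, -1930)) = √(2260608 - 352) = √2260256 = 4*√141266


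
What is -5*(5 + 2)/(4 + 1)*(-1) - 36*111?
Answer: -3989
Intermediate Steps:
-5*(5 + 2)/(4 + 1)*(-1) - 36*111 = -35/5*(-1) - 3996 = -5*7/5*(-1) - 3996 = -7*(-1) - 3996 = 7 - 3996 = -3989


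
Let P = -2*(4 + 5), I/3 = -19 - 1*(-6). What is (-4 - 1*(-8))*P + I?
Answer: -111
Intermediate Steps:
I = -39 (I = 3*(-19 - 1*(-6)) = 3*(-19 + 6) = 3*(-13) = -39)
P = -18 (P = -2*9 = -18)
(-4 - 1*(-8))*P + I = (-4 - 1*(-8))*(-18) - 39 = (-4 + 8)*(-18) - 39 = 4*(-18) - 39 = -72 - 39 = -111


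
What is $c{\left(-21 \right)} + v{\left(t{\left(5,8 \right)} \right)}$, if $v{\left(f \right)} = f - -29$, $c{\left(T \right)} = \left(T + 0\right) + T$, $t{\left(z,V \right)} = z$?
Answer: $-8$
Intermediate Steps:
$c{\left(T \right)} = 2 T$ ($c{\left(T \right)} = T + T = 2 T$)
$v{\left(f \right)} = 29 + f$ ($v{\left(f \right)} = f + 29 = 29 + f$)
$c{\left(-21 \right)} + v{\left(t{\left(5,8 \right)} \right)} = 2 \left(-21\right) + \left(29 + 5\right) = -42 + 34 = -8$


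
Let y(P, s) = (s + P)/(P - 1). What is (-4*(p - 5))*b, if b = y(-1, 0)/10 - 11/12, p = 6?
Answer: 52/15 ≈ 3.4667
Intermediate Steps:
y(P, s) = (P + s)/(-1 + P)
b = -13/15 (b = ((-1 + 0)/(-1 - 1))/10 - 11/12 = (-1/(-2))*(⅒) - 11*1/12 = -½*(-1)*(⅒) - 11/12 = (½)*(⅒) - 11/12 = 1/20 - 11/12 = -13/15 ≈ -0.86667)
(-4*(p - 5))*b = -4*(6 - 5)*(-13/15) = -4*1*(-13/15) = -4*(-13/15) = 52/15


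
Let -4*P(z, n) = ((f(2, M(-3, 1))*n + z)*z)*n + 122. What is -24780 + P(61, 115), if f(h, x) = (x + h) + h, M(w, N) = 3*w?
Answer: 876617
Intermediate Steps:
f(h, x) = x + 2*h (f(h, x) = (h + x) + h = x + 2*h)
P(z, n) = -61/2 - n*z*(z - 5*n)/4 (P(z, n) = -((((3*(-3) + 2*2)*n + z)*z)*n + 122)/4 = -((((-9 + 4)*n + z)*z)*n + 122)/4 = -(((-5*n + z)*z)*n + 122)/4 = -(((z - 5*n)*z)*n + 122)/4 = -((z*(z - 5*n))*n + 122)/4 = -(n*z*(z - 5*n) + 122)/4 = -(122 + n*z*(z - 5*n))/4 = -61/2 - n*z*(z - 5*n)/4)
-24780 + P(61, 115) = -24780 + (-61/2 - ¼*115*61² + (5/4)*61*115²) = -24780 + (-61/2 - ¼*115*3721 + (5/4)*61*13225) = -24780 + (-61/2 - 427915/4 + 4033625/4) = -24780 + 901397 = 876617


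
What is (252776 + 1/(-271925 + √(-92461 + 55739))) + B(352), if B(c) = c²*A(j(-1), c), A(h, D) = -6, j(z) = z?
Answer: -36280103971342781/73943242347 - I*√36722/73943242347 ≈ -4.9065e+5 - 2.5916e-9*I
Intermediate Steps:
B(c) = -6*c² (B(c) = c²*(-6) = -6*c²)
(252776 + 1/(-271925 + √(-92461 + 55739))) + B(352) = (252776 + 1/(-271925 + √(-92461 + 55739))) - 6*352² = (252776 + 1/(-271925 + √(-36722))) - 6*123904 = (252776 + 1/(-271925 + I*√36722)) - 743424 = -490648 + 1/(-271925 + I*√36722)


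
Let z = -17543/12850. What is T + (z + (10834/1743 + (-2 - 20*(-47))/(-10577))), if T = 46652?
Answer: 1578990702367361/33842698050 ≈ 46657.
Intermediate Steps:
z = -17543/12850 (z = -17543*1/12850 = -17543/12850 ≈ -1.3652)
T + (z + (10834/1743 + (-2 - 20*(-47))/(-10577))) = 46652 + (-17543/12850 + (10834/1743 + (-2 - 20*(-47))/(-10577))) = 46652 + (-17543/12850 + (10834*(1/1743) + (-2 + 940)*(-1/10577))) = 46652 + (-17543/12850 + (10834/1743 + 938*(-1/10577))) = 46652 + (-17543/12850 + (10834/1743 - 134/1511)) = 46652 + (-17543/12850 + 16136612/2633673) = 46652 + 161152938761/33842698050 = 1578990702367361/33842698050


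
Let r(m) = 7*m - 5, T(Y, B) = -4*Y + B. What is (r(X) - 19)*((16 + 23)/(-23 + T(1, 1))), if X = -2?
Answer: 57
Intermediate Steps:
T(Y, B) = B - 4*Y
r(m) = -5 + 7*m
(r(X) - 19)*((16 + 23)/(-23 + T(1, 1))) = ((-5 + 7*(-2)) - 19)*((16 + 23)/(-23 + (1 - 4*1))) = ((-5 - 14) - 19)*(39/(-23 + (1 - 4))) = (-19 - 19)*(39/(-23 - 3)) = -1482/(-26) = -1482*(-1)/26 = -38*(-3/2) = 57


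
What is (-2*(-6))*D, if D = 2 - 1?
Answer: 12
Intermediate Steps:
D = 1
(-2*(-6))*D = -2*(-6)*1 = 12*1 = 12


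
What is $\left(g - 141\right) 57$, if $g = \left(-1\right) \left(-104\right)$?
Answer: $-2109$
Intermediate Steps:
$g = 104$
$\left(g - 141\right) 57 = \left(104 - 141\right) 57 = \left(-37\right) 57 = -2109$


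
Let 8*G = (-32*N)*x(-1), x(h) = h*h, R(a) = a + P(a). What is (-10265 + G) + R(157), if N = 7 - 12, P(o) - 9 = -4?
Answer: -10083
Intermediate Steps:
P(o) = 5 (P(o) = 9 - 4 = 5)
N = -5
R(a) = 5 + a (R(a) = a + 5 = 5 + a)
x(h) = h²
G = 20 (G = (-32*(-5)*(-1)²)/8 = (160*1)/8 = (⅛)*160 = 20)
(-10265 + G) + R(157) = (-10265 + 20) + (5 + 157) = -10245 + 162 = -10083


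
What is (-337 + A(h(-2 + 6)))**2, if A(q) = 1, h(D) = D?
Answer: 112896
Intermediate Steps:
(-337 + A(h(-2 + 6)))**2 = (-337 + 1)**2 = (-336)**2 = 112896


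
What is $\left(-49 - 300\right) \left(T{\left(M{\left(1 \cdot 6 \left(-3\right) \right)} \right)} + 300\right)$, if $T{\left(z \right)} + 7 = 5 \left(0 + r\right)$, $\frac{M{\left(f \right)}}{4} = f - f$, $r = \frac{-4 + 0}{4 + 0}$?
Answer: $-100512$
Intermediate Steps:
$r = -1$ ($r = - \frac{4}{4} = \left(-4\right) \frac{1}{4} = -1$)
$M{\left(f \right)} = 0$ ($M{\left(f \right)} = 4 \left(f - f\right) = 4 \cdot 0 = 0$)
$T{\left(z \right)} = -12$ ($T{\left(z \right)} = -7 + 5 \left(0 - 1\right) = -7 + 5 \left(-1\right) = -7 - 5 = -12$)
$\left(-49 - 300\right) \left(T{\left(M{\left(1 \cdot 6 \left(-3\right) \right)} \right)} + 300\right) = \left(-49 - 300\right) \left(-12 + 300\right) = \left(-349\right) 288 = -100512$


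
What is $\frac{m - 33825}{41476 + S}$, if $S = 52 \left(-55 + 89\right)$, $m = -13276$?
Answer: $- \frac{2479}{2276} \approx -1.0892$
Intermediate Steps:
$S = 1768$ ($S = 52 \cdot 34 = 1768$)
$\frac{m - 33825}{41476 + S} = \frac{-13276 - 33825}{41476 + 1768} = \frac{-13276 - 33825}{43244} = \left(-47101\right) \frac{1}{43244} = - \frac{2479}{2276}$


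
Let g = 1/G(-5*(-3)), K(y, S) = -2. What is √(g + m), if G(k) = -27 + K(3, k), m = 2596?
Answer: √2183207/29 ≈ 50.951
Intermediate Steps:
G(k) = -29 (G(k) = -27 - 2 = -29)
g = -1/29 (g = 1/(-29) = -1/29 ≈ -0.034483)
√(g + m) = √(-1/29 + 2596) = √(75283/29) = √2183207/29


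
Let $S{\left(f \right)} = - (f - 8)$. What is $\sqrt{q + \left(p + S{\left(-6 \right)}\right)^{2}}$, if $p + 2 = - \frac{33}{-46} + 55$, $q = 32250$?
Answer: $\frac{5 \sqrt{3117769}}{46} \approx 191.93$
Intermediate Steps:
$p = \frac{2471}{46}$ ($p = -2 + \left(- \frac{33}{-46} + 55\right) = -2 + \left(\left(-33\right) \left(- \frac{1}{46}\right) + 55\right) = -2 + \left(\frac{33}{46} + 55\right) = -2 + \frac{2563}{46} = \frac{2471}{46} \approx 53.717$)
$S{\left(f \right)} = 8 - f$ ($S{\left(f \right)} = - (-8 + f) = 8 - f$)
$\sqrt{q + \left(p + S{\left(-6 \right)}\right)^{2}} = \sqrt{32250 + \left(\frac{2471}{46} + \left(8 - -6\right)\right)^{2}} = \sqrt{32250 + \left(\frac{2471}{46} + \left(8 + 6\right)\right)^{2}} = \sqrt{32250 + \left(\frac{2471}{46} + 14\right)^{2}} = \sqrt{32250 + \left(\frac{3115}{46}\right)^{2}} = \sqrt{32250 + \frac{9703225}{2116}} = \sqrt{\frac{77944225}{2116}} = \frac{5 \sqrt{3117769}}{46}$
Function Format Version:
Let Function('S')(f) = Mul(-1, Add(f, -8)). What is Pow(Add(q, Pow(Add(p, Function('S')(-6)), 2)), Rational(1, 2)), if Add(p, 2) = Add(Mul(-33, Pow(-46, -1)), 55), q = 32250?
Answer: Mul(Rational(5, 46), Pow(3117769, Rational(1, 2))) ≈ 191.93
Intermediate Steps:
p = Rational(2471, 46) (p = Add(-2, Add(Mul(-33, Pow(-46, -1)), 55)) = Add(-2, Add(Mul(-33, Rational(-1, 46)), 55)) = Add(-2, Add(Rational(33, 46), 55)) = Add(-2, Rational(2563, 46)) = Rational(2471, 46) ≈ 53.717)
Function('S')(f) = Add(8, Mul(-1, f)) (Function('S')(f) = Mul(-1, Add(-8, f)) = Add(8, Mul(-1, f)))
Pow(Add(q, Pow(Add(p, Function('S')(-6)), 2)), Rational(1, 2)) = Pow(Add(32250, Pow(Add(Rational(2471, 46), Add(8, Mul(-1, -6))), 2)), Rational(1, 2)) = Pow(Add(32250, Pow(Add(Rational(2471, 46), Add(8, 6)), 2)), Rational(1, 2)) = Pow(Add(32250, Pow(Add(Rational(2471, 46), 14), 2)), Rational(1, 2)) = Pow(Add(32250, Pow(Rational(3115, 46), 2)), Rational(1, 2)) = Pow(Add(32250, Rational(9703225, 2116)), Rational(1, 2)) = Pow(Rational(77944225, 2116), Rational(1, 2)) = Mul(Rational(5, 46), Pow(3117769, Rational(1, 2)))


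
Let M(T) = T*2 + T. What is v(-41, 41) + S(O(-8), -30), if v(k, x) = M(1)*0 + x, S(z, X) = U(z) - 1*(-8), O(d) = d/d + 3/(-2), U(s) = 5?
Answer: 54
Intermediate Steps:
M(T) = 3*T (M(T) = 2*T + T = 3*T)
O(d) = -1/2 (O(d) = 1 + 3*(-1/2) = 1 - 3/2 = -1/2)
S(z, X) = 13 (S(z, X) = 5 - 1*(-8) = 5 + 8 = 13)
v(k, x) = x (v(k, x) = (3*1)*0 + x = 3*0 + x = 0 + x = x)
v(-41, 41) + S(O(-8), -30) = 41 + 13 = 54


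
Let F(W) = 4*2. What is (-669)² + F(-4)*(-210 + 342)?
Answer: 448617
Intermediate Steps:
F(W) = 8
(-669)² + F(-4)*(-210 + 342) = (-669)² + 8*(-210 + 342) = 447561 + 8*132 = 447561 + 1056 = 448617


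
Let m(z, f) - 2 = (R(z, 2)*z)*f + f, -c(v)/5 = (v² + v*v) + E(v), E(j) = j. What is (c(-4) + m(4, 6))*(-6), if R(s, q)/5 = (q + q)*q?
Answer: -4968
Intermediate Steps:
R(s, q) = 10*q² (R(s, q) = 5*((q + q)*q) = 5*((2*q)*q) = 5*(2*q²) = 10*q²)
c(v) = -10*v² - 5*v (c(v) = -5*((v² + v*v) + v) = -5*((v² + v²) + v) = -5*(2*v² + v) = -5*(v + 2*v²) = -10*v² - 5*v)
m(z, f) = 2 + f + 40*f*z (m(z, f) = 2 + (((10*2²)*z)*f + f) = 2 + (((10*4)*z)*f + f) = 2 + ((40*z)*f + f) = 2 + (40*f*z + f) = 2 + (f + 40*f*z) = 2 + f + 40*f*z)
(c(-4) + m(4, 6))*(-6) = (5*(-4)*(-1 - 2*(-4)) + (2 + 6 + 40*6*4))*(-6) = (5*(-4)*(-1 + 8) + (2 + 6 + 960))*(-6) = (5*(-4)*7 + 968)*(-6) = (-140 + 968)*(-6) = 828*(-6) = -4968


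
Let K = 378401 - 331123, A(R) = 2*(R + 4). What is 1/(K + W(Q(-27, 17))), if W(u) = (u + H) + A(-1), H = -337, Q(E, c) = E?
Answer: 1/46920 ≈ 2.1313e-5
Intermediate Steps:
A(R) = 8 + 2*R (A(R) = 2*(4 + R) = 8 + 2*R)
K = 47278
W(u) = -331 + u (W(u) = (u - 337) + (8 + 2*(-1)) = (-337 + u) + (8 - 2) = (-337 + u) + 6 = -331 + u)
1/(K + W(Q(-27, 17))) = 1/(47278 + (-331 - 27)) = 1/(47278 - 358) = 1/46920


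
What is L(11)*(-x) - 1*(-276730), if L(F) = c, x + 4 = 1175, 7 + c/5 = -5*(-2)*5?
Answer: 24965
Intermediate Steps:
c = 215 (c = -35 + 5*(-5*(-2)*5) = -35 + 5*(10*5) = -35 + 5*50 = -35 + 250 = 215)
x = 1171 (x = -4 + 1175 = 1171)
L(F) = 215
L(11)*(-x) - 1*(-276730) = 215*(-1*1171) - 1*(-276730) = 215*(-1171) + 276730 = -251765 + 276730 = 24965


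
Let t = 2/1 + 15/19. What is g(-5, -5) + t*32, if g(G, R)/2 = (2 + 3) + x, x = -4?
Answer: 1734/19 ≈ 91.263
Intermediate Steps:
g(G, R) = 2 (g(G, R) = 2*((2 + 3) - 4) = 2*(5 - 4) = 2*1 = 2)
t = 53/19 (t = 2*1 + 15*(1/19) = 2 + 15/19 = 53/19 ≈ 2.7895)
g(-5, -5) + t*32 = 2 + (53/19)*32 = 2 + 1696/19 = 1734/19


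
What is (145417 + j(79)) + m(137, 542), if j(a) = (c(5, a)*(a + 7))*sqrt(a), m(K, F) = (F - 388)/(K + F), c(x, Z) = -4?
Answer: 14105471/97 - 344*sqrt(79) ≈ 1.4236e+5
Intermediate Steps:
m(K, F) = (-388 + F)/(F + K)
j(a) = sqrt(a)*(-28 - 4*a) (j(a) = (-4*(a + 7))*sqrt(a) = (-4*(7 + a))*sqrt(a) = (-28 - 4*a)*sqrt(a) = sqrt(a)*(-28 - 4*a))
(145417 + j(79)) + m(137, 542) = (145417 + 4*sqrt(79)*(-7 - 1*79)) + (-388 + 542)/(542 + 137) = (145417 + 4*sqrt(79)*(-7 - 79)) + 154/679 = (145417 + 4*sqrt(79)*(-86)) + (1/679)*154 = (145417 - 344*sqrt(79)) + 22/97 = 14105471/97 - 344*sqrt(79)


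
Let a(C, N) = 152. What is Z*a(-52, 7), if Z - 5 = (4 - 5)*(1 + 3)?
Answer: 152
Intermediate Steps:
Z = 1 (Z = 5 + (4 - 5)*(1 + 3) = 5 - 1*4 = 5 - 4 = 1)
Z*a(-52, 7) = 1*152 = 152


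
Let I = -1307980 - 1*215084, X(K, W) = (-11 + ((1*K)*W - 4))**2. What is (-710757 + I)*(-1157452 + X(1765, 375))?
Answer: -978542047505747508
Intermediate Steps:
X(K, W) = (-15 + K*W)**2 (X(K, W) = (-11 + (K*W - 4))**2 = (-11 + (-4 + K*W))**2 = (-15 + K*W)**2)
I = -1523064 (I = -1307980 - 215084 = -1523064)
(-710757 + I)*(-1157452 + X(1765, 375)) = (-710757 - 1523064)*(-1157452 + (-15 + 1765*375)**2) = -2233821*(-1157452 + (-15 + 661875)**2) = -2233821*(-1157452 + 661860**2) = -2233821*(-1157452 + 438058659600) = -2233821*438057502148 = -978542047505747508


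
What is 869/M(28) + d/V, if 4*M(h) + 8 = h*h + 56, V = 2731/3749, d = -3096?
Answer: -2411862793/568048 ≈ -4245.9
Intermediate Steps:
V = 2731/3749 (V = 2731*(1/3749) = 2731/3749 ≈ 0.72846)
M(h) = 12 + h²/4 (M(h) = -2 + (h*h + 56)/4 = -2 + (h² + 56)/4 = -2 + (56 + h²)/4 = -2 + (14 + h²/4) = 12 + h²/4)
869/M(28) + d/V = 869/(12 + (¼)*28²) - 3096/2731/3749 = 869/(12 + (¼)*784) - 3096*3749/2731 = 869/(12 + 196) - 11606904/2731 = 869/208 - 11606904/2731 = -2411862793/568048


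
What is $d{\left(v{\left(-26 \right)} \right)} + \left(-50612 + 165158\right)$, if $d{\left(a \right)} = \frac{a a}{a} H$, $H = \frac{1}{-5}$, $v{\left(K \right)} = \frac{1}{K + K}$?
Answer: $\frac{29781961}{260} \approx 1.1455 \cdot 10^{5}$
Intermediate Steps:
$v{\left(K \right)} = \frac{1}{2 K}$
$H = - \frac{1}{5} \approx -0.2$
$d{\left(a \right)} = - \frac{a}{5}$ ($d{\left(a \right)} = \frac{a a}{a} \left(- \frac{1}{5}\right) = \frac{a^{2}}{a} \left(- \frac{1}{5}\right) = a \left(- \frac{1}{5}\right) = - \frac{a}{5}$)
$d{\left(v{\left(-26 \right)} \right)} + \left(-50612 + 165158\right) = - \frac{\frac{1}{2} \frac{1}{-26}}{5} + \left(-50612 + 165158\right) = - \frac{\frac{1}{2} \left(- \frac{1}{26}\right)}{5} + 114546 = \left(- \frac{1}{5}\right) \left(- \frac{1}{52}\right) + 114546 = \frac{1}{260} + 114546 = \frac{29781961}{260}$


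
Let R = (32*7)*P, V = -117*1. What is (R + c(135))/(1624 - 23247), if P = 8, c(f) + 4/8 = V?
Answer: -3349/43246 ≈ -0.077441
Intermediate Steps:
V = -117
c(f) = -235/2 (c(f) = -½ - 117 = -235/2)
R = 1792 (R = (32*7)*8 = 224*8 = 1792)
(R + c(135))/(1624 - 23247) = (1792 - 235/2)/(1624 - 23247) = (3349/2)/(-21623) = (3349/2)*(-1/21623) = -3349/43246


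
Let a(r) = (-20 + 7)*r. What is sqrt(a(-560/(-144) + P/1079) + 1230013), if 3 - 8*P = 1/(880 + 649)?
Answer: sqrt(713124743715990793)/761442 ≈ 1109.0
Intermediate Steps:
P = 2293/6116 (P = 3/8 - 1/(8*(880 + 649)) = 3/8 - 1/8/1529 = 3/8 - 1/8*1/1529 = 3/8 - 1/12232 = 2293/6116 ≈ 0.37492)
a(r) = -13*r
sqrt(a(-560/(-144) + P/1079) + 1230013) = sqrt(-13*(-560/(-144) + (2293/6116)/1079) + 1230013) = sqrt(-13*(-560*(-1/144) + (2293/6116)*(1/1079)) + 1230013) = sqrt(-13*(35/9 + 2293/6599164) + 1230013) = sqrt(-13*230991377/59392476 + 1230013) = sqrt(-230991377/4568652 + 1230013) = sqrt(5619270361099/4568652) = sqrt(713124743715990793)/761442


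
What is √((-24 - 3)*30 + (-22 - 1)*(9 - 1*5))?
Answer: I*√902 ≈ 30.033*I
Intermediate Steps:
√((-24 - 3)*30 + (-22 - 1)*(9 - 1*5)) = √(-27*30 - 23*(9 - 5)) = √(-810 - 23*4) = √(-810 - 92) = √(-902) = I*√902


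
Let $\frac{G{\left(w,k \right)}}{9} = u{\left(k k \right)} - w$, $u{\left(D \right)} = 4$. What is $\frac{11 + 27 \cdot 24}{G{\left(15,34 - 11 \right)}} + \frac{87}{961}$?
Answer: $- \frac{624686}{95139} \approx -6.566$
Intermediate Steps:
$G{\left(w,k \right)} = 36 - 9 w$ ($G{\left(w,k \right)} = 9 \left(4 - w\right) = 36 - 9 w$)
$\frac{11 + 27 \cdot 24}{G{\left(15,34 - 11 \right)}} + \frac{87}{961} = \frac{11 + 27 \cdot 24}{36 - 135} + \frac{87}{961} = \frac{11 + 648}{36 - 135} + 87 \cdot \frac{1}{961} = \frac{659}{-99} + \frac{87}{961} = 659 \left(- \frac{1}{99}\right) + \frac{87}{961} = - \frac{659}{99} + \frac{87}{961} = - \frac{624686}{95139}$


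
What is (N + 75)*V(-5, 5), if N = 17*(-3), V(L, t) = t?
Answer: 120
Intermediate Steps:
N = -51
(N + 75)*V(-5, 5) = (-51 + 75)*5 = 24*5 = 120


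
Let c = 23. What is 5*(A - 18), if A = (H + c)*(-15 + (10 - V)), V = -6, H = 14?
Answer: 95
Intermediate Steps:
A = 37 (A = (14 + 23)*(-15 + (10 - 1*(-6))) = 37*(-15 + (10 + 6)) = 37*(-15 + 16) = 37*1 = 37)
5*(A - 18) = 5*(37 - 18) = 5*19 = 95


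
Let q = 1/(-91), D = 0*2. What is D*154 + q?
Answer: -1/91 ≈ -0.010989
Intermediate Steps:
D = 0
q = -1/91 ≈ -0.010989
D*154 + q = 0*154 - 1/91 = 0 - 1/91 = -1/91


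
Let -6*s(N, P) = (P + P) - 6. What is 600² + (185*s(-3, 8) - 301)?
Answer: 1078172/3 ≈ 3.5939e+5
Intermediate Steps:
s(N, P) = 1 - P/3 (s(N, P) = -((P + P) - 6)/6 = -(2*P - 6)/6 = -(-6 + 2*P)/6 = 1 - P/3)
600² + (185*s(-3, 8) - 301) = 600² + (185*(1 - ⅓*8) - 301) = 360000 + (185*(1 - 8/3) - 301) = 360000 + (185*(-5/3) - 301) = 360000 + (-925/3 - 301) = 360000 - 1828/3 = 1078172/3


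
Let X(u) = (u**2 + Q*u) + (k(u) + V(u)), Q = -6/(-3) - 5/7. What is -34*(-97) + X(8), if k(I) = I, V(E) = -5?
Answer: 23627/7 ≈ 3375.3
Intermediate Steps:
Q = 9/7 (Q = -6*(-1/3) - 5*1/7 = 2 - 5/7 = 9/7 ≈ 1.2857)
X(u) = -5 + u**2 + 16*u/7 (X(u) = (u**2 + 9*u/7) + (u - 5) = (u**2 + 9*u/7) + (-5 + u) = -5 + u**2 + 16*u/7)
-34*(-97) + X(8) = -34*(-97) + (-5 + 8**2 + (16/7)*8) = 3298 + (-5 + 64 + 128/7) = 3298 + 541/7 = 23627/7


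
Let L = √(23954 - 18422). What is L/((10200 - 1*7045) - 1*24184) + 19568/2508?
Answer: 4892/627 - 2*√1383/21029 ≈ 7.7987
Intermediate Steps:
L = 2*√1383 (L = √5532 = 2*√1383 ≈ 74.377)
L/((10200 - 1*7045) - 1*24184) + 19568/2508 = (2*√1383)/((10200 - 1*7045) - 1*24184) + 19568/2508 = (2*√1383)/((10200 - 7045) - 24184) + 19568*(1/2508) = (2*√1383)/(3155 - 24184) + 4892/627 = (2*√1383)/(-21029) + 4892/627 = (2*√1383)*(-1/21029) + 4892/627 = -2*√1383/21029 + 4892/627 = 4892/627 - 2*√1383/21029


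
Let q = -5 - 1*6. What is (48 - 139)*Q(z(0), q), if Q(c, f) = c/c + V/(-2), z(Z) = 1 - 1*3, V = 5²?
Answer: 2093/2 ≈ 1046.5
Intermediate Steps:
V = 25
q = -11 (q = -5 - 6 = -11)
z(Z) = -2 (z(Z) = 1 - 3 = -2)
Q(c, f) = -23/2 (Q(c, f) = c/c + 25/(-2) = 1 + 25*(-½) = 1 - 25/2 = -23/2)
(48 - 139)*Q(z(0), q) = (48 - 139)*(-23/2) = -91*(-23/2) = 2093/2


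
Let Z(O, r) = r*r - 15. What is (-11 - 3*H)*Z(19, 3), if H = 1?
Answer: 84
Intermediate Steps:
Z(O, r) = -15 + r**2 (Z(O, r) = r**2 - 15 = -15 + r**2)
(-11 - 3*H)*Z(19, 3) = (-11 - 3*1)*(-15 + 3**2) = (-11 - 3)*(-15 + 9) = -14*(-6) = 84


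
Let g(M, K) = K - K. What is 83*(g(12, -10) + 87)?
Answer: 7221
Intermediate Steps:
g(M, K) = 0
83*(g(12, -10) + 87) = 83*(0 + 87) = 83*87 = 7221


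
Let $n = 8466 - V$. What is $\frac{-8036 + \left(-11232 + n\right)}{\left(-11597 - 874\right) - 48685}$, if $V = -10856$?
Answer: $- \frac{27}{30578} \approx -0.00088299$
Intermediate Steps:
$n = 19322$ ($n = 8466 - -10856 = 8466 + 10856 = 19322$)
$\frac{-8036 + \left(-11232 + n\right)}{\left(-11597 - 874\right) - 48685} = \frac{-8036 + \left(-11232 + 19322\right)}{\left(-11597 - 874\right) - 48685} = \frac{-8036 + 8090}{\left(-11597 - 874\right) - 48685} = \frac{54}{-12471 - 48685} = \frac{54}{-61156} = 54 \left(- \frac{1}{61156}\right) = - \frac{27}{30578}$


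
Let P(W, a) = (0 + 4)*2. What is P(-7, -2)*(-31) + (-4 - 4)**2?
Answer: -184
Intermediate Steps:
P(W, a) = 8 (P(W, a) = 4*2 = 8)
P(-7, -2)*(-31) + (-4 - 4)**2 = 8*(-31) + (-4 - 4)**2 = -248 + (-8)**2 = -248 + 64 = -184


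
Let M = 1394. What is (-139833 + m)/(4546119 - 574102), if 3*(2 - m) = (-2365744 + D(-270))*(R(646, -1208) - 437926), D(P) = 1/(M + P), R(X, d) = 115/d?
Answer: -468900546117800607/5393172906464 ≈ -86943.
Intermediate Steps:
D(P) = 1/(1394 + P)
m = -468900356253671871/1357792 (m = 2 - (-2365744 + 1/(1394 - 270))*(115/(-1208) - 437926)/3 = 2 - (-2365744 + 1/1124)*(115*(-1/1208) - 437926)/3 = 2 - (-2365744 + 1/1124)*(-115/1208 - 437926)/3 = 2 - (-2659096255)*(-529014723)/(3372*1208) = 2 - ⅓*1406701068769162365/1357792 = 2 - 468900356256387455/1357792 = -468900356253671871/1357792 ≈ -3.4534e+11)
(-139833 + m)/(4546119 - 574102) = (-139833 - 468900356253671871/1357792)/(4546119 - 574102) = -468900546117800607/1357792/3972017 = -468900546117800607/1357792*1/3972017 = -468900546117800607/5393172906464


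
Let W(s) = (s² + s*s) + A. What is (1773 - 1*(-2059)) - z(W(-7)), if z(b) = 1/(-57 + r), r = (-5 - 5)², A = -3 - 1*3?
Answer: 164775/43 ≈ 3832.0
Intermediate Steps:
A = -6 (A = -3 - 3 = -6)
W(s) = -6 + 2*s² (W(s) = (s² + s*s) - 6 = (s² + s²) - 6 = 2*s² - 6 = -6 + 2*s²)
r = 100 (r = (-10)² = 100)
z(b) = 1/43 (z(b) = 1/(-57 + 100) = 1/43)
(1773 - 1*(-2059)) - z(W(-7)) = (1773 - 1*(-2059)) - 1*1/43 = (1773 + 2059) - 1/43 = 3832 - 1/43 = 164775/43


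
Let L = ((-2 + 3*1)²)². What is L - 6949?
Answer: -6948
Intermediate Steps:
L = 1 (L = ((-2 + 3)²)² = (1²)² = 1² = 1)
L - 6949 = 1 - 6949 = -6948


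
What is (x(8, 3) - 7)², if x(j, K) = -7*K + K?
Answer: 625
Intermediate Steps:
x(j, K) = -6*K
(x(8, 3) - 7)² = (-6*3 - 7)² = (-18 - 7)² = (-25)² = 625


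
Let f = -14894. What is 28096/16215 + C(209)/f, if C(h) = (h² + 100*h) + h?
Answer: -28732183/10977555 ≈ -2.6174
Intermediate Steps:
C(h) = h² + 101*h
28096/16215 + C(209)/f = 28096/16215 + (209*(101 + 209))/(-14894) = 28096*(1/16215) + (209*310)*(-1/14894) = 28096/16215 + 64790*(-1/14894) = 28096/16215 - 2945/677 = -28732183/10977555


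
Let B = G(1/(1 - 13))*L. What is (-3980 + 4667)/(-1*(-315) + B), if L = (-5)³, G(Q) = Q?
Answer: 8244/3905 ≈ 2.1111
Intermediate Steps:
L = -125
B = 125/12 (B = -125/(1 - 13) = -125/(-12) = -1/12*(-125) = 125/12 ≈ 10.417)
(-3980 + 4667)/(-1*(-315) + B) = (-3980 + 4667)/(-1*(-315) + 125/12) = 687/(315 + 125/12) = 687/(3905/12) = 687*(12/3905) = 8244/3905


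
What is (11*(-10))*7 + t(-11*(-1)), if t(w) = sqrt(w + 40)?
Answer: -770 + sqrt(51) ≈ -762.86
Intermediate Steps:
t(w) = sqrt(40 + w)
(11*(-10))*7 + t(-11*(-1)) = (11*(-10))*7 + sqrt(40 - 11*(-1)) = -110*7 + sqrt(40 + 11) = -770 + sqrt(51)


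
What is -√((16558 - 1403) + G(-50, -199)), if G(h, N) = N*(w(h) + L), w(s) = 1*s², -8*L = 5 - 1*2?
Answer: -I*√7716326/4 ≈ -694.46*I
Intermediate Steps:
L = -3/8 (L = -(5 - 1*2)/8 = -(5 - 2)/8 = -⅛*3 = -3/8 ≈ -0.37500)
w(s) = s²
G(h, N) = N*(-3/8 + h²) (G(h, N) = N*(h² - 3/8) = N*(-3/8 + h²))
-√((16558 - 1403) + G(-50, -199)) = -√((16558 - 1403) + (⅛)*(-199)*(-3 + 8*(-50)²)) = -√(15155 + (⅛)*(-199)*(-3 + 8*2500)) = -√(15155 + (⅛)*(-199)*(-3 + 20000)) = -√(15155 + (⅛)*(-199)*19997) = -√(15155 - 3979403/8) = -√(-3858163/8) = -I*√7716326/4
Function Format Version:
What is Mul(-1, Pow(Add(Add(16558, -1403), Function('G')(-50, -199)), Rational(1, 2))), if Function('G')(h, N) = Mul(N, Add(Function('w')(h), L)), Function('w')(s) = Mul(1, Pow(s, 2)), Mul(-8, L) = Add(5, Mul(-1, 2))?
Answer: Mul(Rational(-1, 4), I, Pow(7716326, Rational(1, 2))) ≈ Mul(-694.46, I)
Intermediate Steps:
L = Rational(-3, 8) (L = Mul(Rational(-1, 8), Add(5, Mul(-1, 2))) = Mul(Rational(-1, 8), Add(5, -2)) = Mul(Rational(-1, 8), 3) = Rational(-3, 8) ≈ -0.37500)
Function('w')(s) = Pow(s, 2)
Function('G')(h, N) = Mul(N, Add(Rational(-3, 8), Pow(h, 2))) (Function('G')(h, N) = Mul(N, Add(Pow(h, 2), Rational(-3, 8))) = Mul(N, Add(Rational(-3, 8), Pow(h, 2))))
Mul(-1, Pow(Add(Add(16558, -1403), Function('G')(-50, -199)), Rational(1, 2))) = Mul(-1, Pow(Add(Add(16558, -1403), Mul(Rational(1, 8), -199, Add(-3, Mul(8, Pow(-50, 2))))), Rational(1, 2))) = Mul(-1, Pow(Add(15155, Mul(Rational(1, 8), -199, Add(-3, Mul(8, 2500)))), Rational(1, 2))) = Mul(-1, Pow(Add(15155, Mul(Rational(1, 8), -199, Add(-3, 20000))), Rational(1, 2))) = Mul(-1, Pow(Add(15155, Mul(Rational(1, 8), -199, 19997)), Rational(1, 2))) = Mul(-1, Pow(Add(15155, Rational(-3979403, 8)), Rational(1, 2))) = Mul(-1, Pow(Rational(-3858163, 8), Rational(1, 2))) = Mul(-1, Mul(Rational(1, 4), I, Pow(7716326, Rational(1, 2)))) = Mul(Rational(-1, 4), I, Pow(7716326, Rational(1, 2)))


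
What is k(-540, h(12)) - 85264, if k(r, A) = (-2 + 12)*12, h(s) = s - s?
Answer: -85144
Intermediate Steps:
h(s) = 0
k(r, A) = 120 (k(r, A) = 10*12 = 120)
k(-540, h(12)) - 85264 = 120 - 85264 = -85144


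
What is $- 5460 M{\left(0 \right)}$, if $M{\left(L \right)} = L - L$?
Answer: $0$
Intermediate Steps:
$M{\left(L \right)} = 0$
$- 5460 M{\left(0 \right)} = \left(-5460\right) 0 = 0$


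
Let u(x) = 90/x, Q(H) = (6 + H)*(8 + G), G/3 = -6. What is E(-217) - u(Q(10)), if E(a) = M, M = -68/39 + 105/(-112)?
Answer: -661/312 ≈ -2.1186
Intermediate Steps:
G = -18 (G = 3*(-6) = -18)
M = -1673/624 (M = -68*1/39 + 105*(-1/112) = -68/39 - 15/16 = -1673/624 ≈ -2.6811)
E(a) = -1673/624
Q(H) = -60 - 10*H (Q(H) = (6 + H)*(8 - 18) = (6 + H)*(-10) = -60 - 10*H)
E(-217) - u(Q(10)) = -1673/624 - 90/(-60 - 10*10) = -1673/624 - 90/(-60 - 100) = -1673/624 - 90/(-160) = -1673/624 - 90*(-1)/160 = -1673/624 - 1*(-9/16) = -1673/624 + 9/16 = -661/312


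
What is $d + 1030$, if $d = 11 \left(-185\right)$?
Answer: $-1005$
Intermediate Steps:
$d = -2035$
$d + 1030 = -2035 + 1030 = -1005$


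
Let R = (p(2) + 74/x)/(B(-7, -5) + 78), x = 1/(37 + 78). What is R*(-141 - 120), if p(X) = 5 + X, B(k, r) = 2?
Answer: -2222937/80 ≈ -27787.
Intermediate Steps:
x = 1/115 ≈ 0.0086956
R = 8517/80 (R = ((5 + 2) + 74/(1/115))/(2 + 78) = (7 + 74*115)/80 = (7 + 8510)*(1/80) = 8517*(1/80) = 8517/80 ≈ 106.46)
R*(-141 - 120) = 8517*(-141 - 120)/80 = (8517/80)*(-261) = -2222937/80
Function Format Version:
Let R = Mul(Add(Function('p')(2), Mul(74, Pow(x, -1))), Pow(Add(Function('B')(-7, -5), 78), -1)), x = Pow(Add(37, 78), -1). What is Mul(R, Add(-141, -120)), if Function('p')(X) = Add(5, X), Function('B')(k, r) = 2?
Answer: Rational(-2222937, 80) ≈ -27787.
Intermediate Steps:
x = Rational(1, 115) (x = Pow(115, -1) = Rational(1, 115) ≈ 0.0086956)
R = Rational(8517, 80) (R = Mul(Add(Add(5, 2), Mul(74, Pow(Rational(1, 115), -1))), Pow(Add(2, 78), -1)) = Mul(Add(7, Mul(74, 115)), Pow(80, -1)) = Mul(Add(7, 8510), Rational(1, 80)) = Mul(8517, Rational(1, 80)) = Rational(8517, 80) ≈ 106.46)
Mul(R, Add(-141, -120)) = Mul(Rational(8517, 80), Add(-141, -120)) = Mul(Rational(8517, 80), -261) = Rational(-2222937, 80)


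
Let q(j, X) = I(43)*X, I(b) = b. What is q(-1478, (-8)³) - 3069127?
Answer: -3091143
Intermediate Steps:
q(j, X) = 43*X
q(-1478, (-8)³) - 3069127 = 43*(-8)³ - 3069127 = 43*(-512) - 3069127 = -22016 - 3069127 = -3091143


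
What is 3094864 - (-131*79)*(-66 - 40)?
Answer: 1997870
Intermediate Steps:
3094864 - (-131*79)*(-66 - 40) = 3094864 - (-10349)*(-106) = 3094864 - 1*1096994 = 3094864 - 1096994 = 1997870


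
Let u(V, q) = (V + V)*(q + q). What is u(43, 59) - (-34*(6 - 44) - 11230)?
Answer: 20086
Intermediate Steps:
u(V, q) = 4*V*q (u(V, q) = (2*V)*(2*q) = 4*V*q)
u(43, 59) - (-34*(6 - 44) - 11230) = 4*43*59 - (-34*(6 - 44) - 11230) = 10148 - (-34*(-38) - 11230) = 10148 - (1292 - 11230) = 10148 - 1*(-9938) = 10148 + 9938 = 20086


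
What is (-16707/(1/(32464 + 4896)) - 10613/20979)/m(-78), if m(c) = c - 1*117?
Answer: 13094536286693/4090905 ≈ 3.2009e+6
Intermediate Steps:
m(c) = -117 + c (m(c) = c - 117 = -117 + c)
(-16707/(1/(32464 + 4896)) - 10613/20979)/m(-78) = (-16707/(1/(32464 + 4896)) - 10613/20979)/(-117 - 78) = (-16707/(1/37360) - 10613*1/20979)/(-195) = (-16707/1/37360 - 10613/20979)*(-1/195) = (-16707*37360 - 10613/20979)*(-1/195) = (-624173520 - 10613/20979)*(-1/195) = -13094536286693/20979*(-1/195) = 13094536286693/4090905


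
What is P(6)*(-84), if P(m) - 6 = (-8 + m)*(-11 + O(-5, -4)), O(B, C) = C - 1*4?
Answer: -3696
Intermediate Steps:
O(B, C) = -4 + C (O(B, C) = C - 4 = -4 + C)
P(m) = 158 - 19*m (P(m) = 6 + (-8 + m)*(-11 + (-4 - 4)) = 6 + (-8 + m)*(-11 - 8) = 6 + (-8 + m)*(-19) = 6 + (152 - 19*m) = 158 - 19*m)
P(6)*(-84) = (158 - 19*6)*(-84) = (158 - 114)*(-84) = 44*(-84) = -3696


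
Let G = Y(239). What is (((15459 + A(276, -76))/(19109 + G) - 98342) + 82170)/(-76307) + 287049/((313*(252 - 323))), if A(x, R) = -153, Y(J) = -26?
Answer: -137044408728753/10786795902421 ≈ -12.705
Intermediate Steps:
G = -26
(((15459 + A(276, -76))/(19109 + G) - 98342) + 82170)/(-76307) + 287049/((313*(252 - 323))) = (((15459 - 153)/(19109 - 26) - 98342) + 82170)/(-76307) + 287049/((313*(252 - 323))) = ((15306/19083 - 98342) + 82170)*(-1/76307) + 287049/((313*(-71))) = ((15306*(1/19083) - 98342) + 82170)*(-1/76307) + 287049/(-22223) = ((5102/6361 - 98342) + 82170)*(-1/76307) + 287049*(-1/22223) = (-625548360/6361 + 82170)*(-1/76307) - 287049/22223 = -102864990/6361*(-1/76307) - 287049/22223 = 102864990/485388827 - 287049/22223 = -137044408728753/10786795902421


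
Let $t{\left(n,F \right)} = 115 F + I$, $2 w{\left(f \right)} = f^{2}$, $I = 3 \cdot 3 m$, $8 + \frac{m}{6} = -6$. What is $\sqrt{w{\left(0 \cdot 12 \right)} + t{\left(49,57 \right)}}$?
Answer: $\sqrt{5799} \approx 76.151$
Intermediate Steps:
$m = -84$ ($m = -48 + 6 \left(-6\right) = -48 - 36 = -84$)
$I = -756$ ($I = 3 \cdot 3 \left(-84\right) = 9 \left(-84\right) = -756$)
$w{\left(f \right)} = \frac{f^{2}}{2}$
$t{\left(n,F \right)} = -756 + 115 F$ ($t{\left(n,F \right)} = 115 F - 756 = -756 + 115 F$)
$\sqrt{w{\left(0 \cdot 12 \right)} + t{\left(49,57 \right)}} = \sqrt{\frac{\left(0 \cdot 12\right)^{2}}{2} + \left(-756 + 115 \cdot 57\right)} = \sqrt{\frac{0^{2}}{2} + \left(-756 + 6555\right)} = \sqrt{\frac{1}{2} \cdot 0 + 5799} = \sqrt{0 + 5799} = \sqrt{5799}$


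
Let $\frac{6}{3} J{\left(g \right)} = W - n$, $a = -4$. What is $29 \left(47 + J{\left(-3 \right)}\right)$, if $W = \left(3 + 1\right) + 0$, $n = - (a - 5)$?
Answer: $\frac{2581}{2} \approx 1290.5$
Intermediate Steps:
$n = 9$ ($n = - (-4 - 5) = \left(-1\right) \left(-9\right) = 9$)
$W = 4$ ($W = 4 + 0 = 4$)
$J{\left(g \right)} = - \frac{5}{2}$ ($J{\left(g \right)} = \frac{4 - 9}{2} = \frac{1}{2} \left(-5\right) = - \frac{5}{2}$)
$29 \left(47 + J{\left(-3 \right)}\right) = 29 \left(47 - \frac{5}{2}\right) = 29 \cdot \frac{89}{2} = \frac{2581}{2}$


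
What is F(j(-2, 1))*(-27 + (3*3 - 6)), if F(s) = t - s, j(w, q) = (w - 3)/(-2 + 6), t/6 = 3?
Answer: -462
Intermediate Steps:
t = 18 (t = 6*3 = 18)
j(w, q) = -3/4 + w/4 (j(w, q) = (-3 + w)/4 = (-3 + w)*(1/4) = -3/4 + w/4)
F(s) = 18 - s
F(j(-2, 1))*(-27 + (3*3 - 6)) = (18 - (-3/4 + (1/4)*(-2)))*(-27 + (3*3 - 6)) = (18 - (-3/4 - 1/2))*(-27 + (9 - 6)) = (18 - 1*(-5/4))*(-27 + 3) = (18 + 5/4)*(-24) = (77/4)*(-24) = -462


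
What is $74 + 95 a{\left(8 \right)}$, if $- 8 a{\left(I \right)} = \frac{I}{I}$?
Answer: $\frac{497}{8} \approx 62.125$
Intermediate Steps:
$a{\left(I \right)} = - \frac{1}{8}$ ($a{\left(I \right)} = - \frac{I \frac{1}{I}}{8} = \left(- \frac{1}{8}\right) 1 = - \frac{1}{8}$)
$74 + 95 a{\left(8 \right)} = 74 + 95 \left(- \frac{1}{8}\right) = 74 - \frac{95}{8} = \frac{497}{8}$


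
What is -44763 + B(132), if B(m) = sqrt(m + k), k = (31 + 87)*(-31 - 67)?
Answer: -44763 + 2*I*sqrt(2858) ≈ -44763.0 + 106.92*I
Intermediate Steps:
k = -11564 (k = 118*(-98) = -11564)
B(m) = sqrt(-11564 + m) (B(m) = sqrt(m - 11564) = sqrt(-11564 + m))
-44763 + B(132) = -44763 + sqrt(-11564 + 132) = -44763 + sqrt(-11432) = -44763 + 2*I*sqrt(2858)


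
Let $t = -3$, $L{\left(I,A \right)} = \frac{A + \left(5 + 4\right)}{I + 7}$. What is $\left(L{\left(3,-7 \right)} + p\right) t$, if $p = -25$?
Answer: $\frac{372}{5} \approx 74.4$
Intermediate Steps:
$L{\left(I,A \right)} = \frac{9 + A}{7 + I}$ ($L{\left(I,A \right)} = \frac{A + 9}{7 + I} = \frac{9 + A}{7 + I}$)
$\left(L{\left(3,-7 \right)} + p\right) t = \left(\frac{9 - 7}{7 + 3} - 25\right) \left(-3\right) = \left(\frac{1}{10} \cdot 2 - 25\right) \left(-3\right) = \left(\frac{1}{5} - 25\right) \left(-3\right) = \left(- \frac{124}{5}\right) \left(-3\right) = \frac{372}{5}$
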